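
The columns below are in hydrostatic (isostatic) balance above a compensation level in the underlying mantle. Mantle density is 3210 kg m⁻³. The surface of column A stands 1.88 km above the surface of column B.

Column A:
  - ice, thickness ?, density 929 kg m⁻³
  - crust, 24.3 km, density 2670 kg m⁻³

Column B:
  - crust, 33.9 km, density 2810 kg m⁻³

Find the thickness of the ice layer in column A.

Take the compensation level at the base of the deeper column (depth z_c below the surface of column A) and equate Σ ρ_i t_i down to z_c; mantle fills any gap and the z_c terms cancel.
Column A: x×929 + 24.3×2670 + (z_c − 24.3 − x)×3210
Column B: 1.88×0 + 33.9×2810 + (z_c − 1.88 − 33.9)×3210
The z_c×3210 term appears on both sides and cancels. Collect the known terms of each column as K = Σ(ρt)_known − 3210 × (depth of known layers): K_A = 64881 − 3210×24.3 = −13122; K_B = 95259 − 3210×(1.88 + 33.9) = −19594.8.
Balance: K_A − x×(3210 − 929) = K_B, so x = (K_A − K_B)/(3210 − 929) = 6472.8/2281 = 2.84 km.

2.84 km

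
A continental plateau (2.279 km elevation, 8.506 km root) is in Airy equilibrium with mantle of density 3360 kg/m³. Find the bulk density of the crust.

2650 kg/m³

ρ_c h = (ρ_m − ρ_c) r → ρ_c (h + r) = ρ_m r → ρ_c = ρ_m r / (h + r).
ρ_c = 3360 × 8.506 km / (2.279 km + 8.506 km) = 2650 kg/m³.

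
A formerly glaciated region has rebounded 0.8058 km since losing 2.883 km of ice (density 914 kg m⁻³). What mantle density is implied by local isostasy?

ρ_m = ρ_ice t / u = 914 × 2.883 km/0.8058 km = 3270 kg m⁻³.

3270 kg m⁻³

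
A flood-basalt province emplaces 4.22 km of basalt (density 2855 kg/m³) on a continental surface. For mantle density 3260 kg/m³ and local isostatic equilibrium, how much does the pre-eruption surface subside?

3.7 km

Subaerial loading: s = t ρ_load / ρ_m.
s = 4.22 km × 2855/3260 = 3.7 km.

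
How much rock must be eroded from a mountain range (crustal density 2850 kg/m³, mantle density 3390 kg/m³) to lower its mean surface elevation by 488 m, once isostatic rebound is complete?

Net drop Δ = e − u = e − e ρ_c/ρ_m = e (ρ_m − ρ_c)/ρ_m.
e = Δ ρ_m/(ρ_m − ρ_c) = 488 m × 3390/540 = 3060 m.

3060 m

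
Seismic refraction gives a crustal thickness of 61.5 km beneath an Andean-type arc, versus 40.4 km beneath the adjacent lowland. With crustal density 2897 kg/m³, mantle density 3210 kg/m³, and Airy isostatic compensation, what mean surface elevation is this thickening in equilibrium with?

2.06 km

Excess crust Δ = 61.5 km − 40.4 km = 21.1 km, split between elevation h and root r with h + r = Δ.
Airy balance ρ_c h = (ρ_m − ρ_c) r gives r = h ρ_c/(ρ_m − ρ_c), so h (1 + ρ_c/(ρ_m − ρ_c)) = Δ, i.e. h = Δ (ρ_m − ρ_c)/ρ_m.
h = 21.1 km × 313/3210 = 2.06 km.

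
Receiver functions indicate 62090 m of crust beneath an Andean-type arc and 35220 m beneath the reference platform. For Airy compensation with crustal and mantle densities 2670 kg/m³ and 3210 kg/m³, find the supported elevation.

Excess crust Δ = 62090 m − 35220 m = 26870 m, split between elevation h and root r with h + r = Δ.
Airy balance ρ_c h = (ρ_m − ρ_c) r gives r = h ρ_c/(ρ_m − ρ_c), so h (1 + ρ_c/(ρ_m − ρ_c)) = Δ, i.e. h = Δ (ρ_m − ρ_c)/ρ_m.
h = 26870 m × 540/3210 = 4520 m.

4520 m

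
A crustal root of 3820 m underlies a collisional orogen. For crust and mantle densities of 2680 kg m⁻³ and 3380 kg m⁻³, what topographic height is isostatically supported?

998 m

For local isostatic compensation: ρ_c h = (ρ_m − ρ_c) r.
h = r (ρ_m − ρ_c) / ρ_c = 3820 m × (3380 − 2680) / 2680 = 998 m.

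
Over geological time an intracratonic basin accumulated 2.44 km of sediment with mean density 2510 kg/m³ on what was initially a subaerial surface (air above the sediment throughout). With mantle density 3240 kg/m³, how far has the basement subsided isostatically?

1.89 km

Subaerial load: s = t ρ_sed / ρ_m = 2.44 km × 2510/3240 = 1.89 km.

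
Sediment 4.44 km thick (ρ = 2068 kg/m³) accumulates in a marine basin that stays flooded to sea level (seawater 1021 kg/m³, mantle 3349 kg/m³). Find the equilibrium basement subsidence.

Submarine loading: the sediment displaces seawater, and the subsidence is in turn flooded, so s (ρ_m − ρ_w) = t (ρ_sed − ρ_w).
s = 4.44 km × (2068 − 1021) / (3349 − 1021) = 2 km.

2 km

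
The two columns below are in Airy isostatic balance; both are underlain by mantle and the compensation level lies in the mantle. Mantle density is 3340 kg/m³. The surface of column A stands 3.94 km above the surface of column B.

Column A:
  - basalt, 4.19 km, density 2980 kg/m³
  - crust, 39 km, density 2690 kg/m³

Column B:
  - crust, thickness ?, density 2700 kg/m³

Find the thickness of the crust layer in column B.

Take the compensation level at the base of the deeper column (depth z_c below the surface of column A) and equate Σ ρ_i t_i down to z_c; mantle fills any gap and the z_c terms cancel.
Column A: 4.19×2980 + 39×2690 + (z_c − 43.19)×3340
Column B: 3.94×0 + x×2700 + (z_c − 3.94 − 0 − x)×3340
The z_c×3340 term appears on both sides and cancels. Collect the known terms of each column as K = Σ(ρt)_known − 3340 × (depth of known layers): K_A = 117396.2 − 3340×43.19 = −26858.4; K_B = 0 − 3340×(3.94 + 0) = −13159.6.
Balance: K_A = K_B − x×(3340 − 2700), so x = (K_B − K_A)/(3340 − 2700) = 13698.8/640 = 21.4 km.

21.4 km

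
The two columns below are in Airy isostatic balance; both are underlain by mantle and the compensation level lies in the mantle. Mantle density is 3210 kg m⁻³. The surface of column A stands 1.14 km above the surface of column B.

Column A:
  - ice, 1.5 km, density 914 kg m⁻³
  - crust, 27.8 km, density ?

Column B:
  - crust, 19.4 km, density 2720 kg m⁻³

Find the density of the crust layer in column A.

Take the compensation level at the base of the deeper column (depth z_c below the surface of column A) and equate Σ ρ_i t_i down to z_c; mantle fills any gap and the z_c terms cancel.
Column A: 1.5×914 + 27.8×ρ + (z_c − 29.3)×3210
Column B: 1.14×0 + 19.4×2720 + (z_c − 1.14 − 19.4)×3210
The z_c×3210 term appears on both sides and cancels. Collect the known terms of each column as K = Σ(ρt)_known − 3210 × (depth of known layers): K_A = 1371 − 3210×29.3 = −92682; K_B = 52768 − 3210×(1.14 + 19.4) = −13165.4.
Balance: K_A + 27.8×ρ = K_B, so ρ = (K_B − K_A)/27.8 = 79516.6/27.8 = 2860 kg m⁻³.

2860 kg m⁻³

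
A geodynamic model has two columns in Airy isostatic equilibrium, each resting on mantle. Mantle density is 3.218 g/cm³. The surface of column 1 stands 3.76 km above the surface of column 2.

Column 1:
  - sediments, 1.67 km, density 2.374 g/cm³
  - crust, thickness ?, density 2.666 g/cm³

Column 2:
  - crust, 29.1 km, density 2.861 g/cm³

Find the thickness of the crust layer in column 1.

Take the compensation level at the base of the deeper column (depth z_c below the surface of column 1) and equate Σ ρ_i t_i down to z_c; mantle fills any gap and the z_c terms cancel.
Column 1: 1.67×2.374 + x×2.666 + (z_c − 1.67 − x)×3.218
Column 2: 3.76×0 + 29.1×2.861 + (z_c − 3.76 − 29.1)×3.218
The z_c×3.218 term appears on both sides and cancels. Collect the known terms of each column as K = Σ(ρt)_known − 3.218 × (depth of known layers): K_1 = 3.96458 − 3.218×1.67 = −1.40948; K_2 = 83.2551 − 3.218×(3.76 + 29.1) = −22.48838.
Balance: K_1 − x×(3.218 − 2.666) = K_2, so x = (K_1 − K_2)/(3.218 − 2.666) = 21.0789/0.552 = 38.2 km.

38.2 km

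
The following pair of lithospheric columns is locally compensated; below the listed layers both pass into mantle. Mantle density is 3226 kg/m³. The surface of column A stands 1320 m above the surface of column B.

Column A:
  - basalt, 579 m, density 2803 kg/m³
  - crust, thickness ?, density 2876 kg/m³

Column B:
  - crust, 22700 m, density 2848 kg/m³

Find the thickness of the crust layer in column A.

36000 m

Take the compensation level at the base of the deeper column (depth z_c below the surface of column A) and equate Σ ρ_i t_i down to z_c; mantle fills any gap and the z_c terms cancel.
Column A: 579×2803 + x×2876 + (z_c − 579 − x)×3226
Column B: 1320×0 + 22700×2848 + (z_c − 1320 − 22700)×3226
The z_c×3226 term appears on both sides and cancels. Collect the known terms of each column as K = Σ(ρt)_known − 3226 × (depth of known layers): K_A = 1622937 − 3226×579 = −244917; K_B = 64649600 − 3226×(1320 + 22700) = −12838920.
Balance: K_A − x×(3226 − 2876) = K_B, so x = (K_A − K_B)/(3226 − 2876) = 12594000/350 = 36000 m.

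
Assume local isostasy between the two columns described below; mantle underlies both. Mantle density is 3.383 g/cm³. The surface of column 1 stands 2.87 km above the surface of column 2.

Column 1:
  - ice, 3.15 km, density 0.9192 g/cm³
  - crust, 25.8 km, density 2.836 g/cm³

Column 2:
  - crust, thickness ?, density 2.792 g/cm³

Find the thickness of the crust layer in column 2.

20.6 km

Take the compensation level at the base of the deeper column (depth z_c below the surface of column 1) and equate Σ ρ_i t_i down to z_c; mantle fills any gap and the z_c terms cancel.
Column 1: 3.15×0.9192 + 25.8×2.836 + (z_c − 28.95)×3.383
Column 2: 2.87×0 + x×2.792 + (z_c − 2.87 − 0 − x)×3.383
The z_c×3.383 term appears on both sides and cancels. Collect the known terms of each column as K = Σ(ρt)_known − 3.383 × (depth of known layers): K_1 = 76.06428 − 3.383×28.95 = −21.87357; K_2 = 0 − 3.383×(2.87 + 0) = −9.70921.
Balance: K_1 = K_2 − x×(3.383 − 2.792), so x = (K_2 − K_1)/(3.383 − 2.792) = 12.1644/0.591 = 20.6 km.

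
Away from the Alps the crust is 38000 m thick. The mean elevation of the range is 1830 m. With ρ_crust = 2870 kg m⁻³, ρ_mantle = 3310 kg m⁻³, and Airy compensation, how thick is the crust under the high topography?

51800 m

Root depth r = h ρ_c / (ρ_m − ρ_c) = 1830 m × 2870 / 440 = 11940 m.
Total thickness = T + h + r = 38000 m + 1830 m + 11940 m = 51800 m.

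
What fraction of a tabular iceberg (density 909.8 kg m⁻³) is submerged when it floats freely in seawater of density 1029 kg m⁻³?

Submerged fraction = ρ_obj/ρ_fluid = 909.8/1029 = 88.4%.

88.4%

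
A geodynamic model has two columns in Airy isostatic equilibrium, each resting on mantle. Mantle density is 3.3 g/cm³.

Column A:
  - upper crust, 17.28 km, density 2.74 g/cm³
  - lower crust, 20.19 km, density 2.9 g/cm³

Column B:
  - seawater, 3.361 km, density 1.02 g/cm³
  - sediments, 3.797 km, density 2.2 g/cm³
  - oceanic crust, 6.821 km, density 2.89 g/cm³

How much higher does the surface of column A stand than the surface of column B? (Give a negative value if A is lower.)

For any compensation level in the mantle, the mantle terms cancel and isostasy reduces to e = (Σt_A − Σt_B) − (Σ(ρt)_A − Σ(ρt)_B) / ρ_m.
Σt_A = 37.47 km; Σt_B = 13.979 km; Σ(ρt)_A = 105.8982; Σ(ρt)_B = 31.49431 (in km·g/cm³).
e = (37.47 − 13.979) − (105.8982 − 31.49431) / 3.3 = 0.944 km.

0.944 km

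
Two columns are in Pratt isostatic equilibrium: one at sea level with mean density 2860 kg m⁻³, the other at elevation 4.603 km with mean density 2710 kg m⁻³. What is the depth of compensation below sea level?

ρ_ref D = ρ (D + h) → D (ρ_ref − ρ) = ρ h.
D = ρ h/(ρ_ref − ρ) = 2710 × 4.603 km/(2860 − 2710) = 83.2 km.

83.2 km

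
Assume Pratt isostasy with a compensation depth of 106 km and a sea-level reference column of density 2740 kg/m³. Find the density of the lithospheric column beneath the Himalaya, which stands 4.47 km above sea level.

Pratt balance: ρ_ref D = ρ (D + h).
ρ = ρ_ref D/(D + h) = 2740 × 106 km/(106 km + 4.47 km) = 2630 kg/m³.

2630 kg/m³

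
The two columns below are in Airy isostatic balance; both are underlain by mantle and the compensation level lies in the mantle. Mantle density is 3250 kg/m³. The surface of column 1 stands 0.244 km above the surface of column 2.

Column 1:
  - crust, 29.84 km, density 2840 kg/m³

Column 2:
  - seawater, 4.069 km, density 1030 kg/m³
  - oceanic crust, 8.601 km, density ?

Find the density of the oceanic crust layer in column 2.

Take the compensation level at the base of the deeper column (depth z_c below the surface of column 1) and equate Σ ρ_i t_i down to z_c; mantle fills any gap and the z_c terms cancel.
Column 1: 29.84×2840 + (z_c − 29.84)×3250
Column 2: 0.244×0 + 4.069×1030 + 8.601×ρ + (z_c − 0.244 − 12.67)×3250
The z_c×3250 term appears on both sides and cancels. Collect the known terms of each column as K = Σ(ρt)_known − 3250 × (depth of known layers): K_1 = 84745.6 − 3250×29.84 = −12234.4; K_2 = 4191.07 − 3250×(0.244 + 12.67) = −37779.43.
Balance: K_1 = K_2 + 8.601×ρ, so ρ = (K_1 − K_2)/8.601 = 25545/8.601 = 2970 kg/m³.

2970 kg/m³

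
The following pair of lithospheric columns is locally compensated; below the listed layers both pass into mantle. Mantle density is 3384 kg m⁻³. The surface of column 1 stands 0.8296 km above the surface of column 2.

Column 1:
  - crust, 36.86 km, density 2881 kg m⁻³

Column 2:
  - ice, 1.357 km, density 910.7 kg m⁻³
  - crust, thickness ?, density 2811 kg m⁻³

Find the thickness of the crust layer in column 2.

21.6 km

Take the compensation level at the base of the deeper column (depth z_c below the surface of column 1) and equate Σ ρ_i t_i down to z_c; mantle fills any gap and the z_c terms cancel.
Column 1: 36.86×2881 + (z_c − 36.86)×3384
Column 2: 0.8296×0 + 1.357×910.7 + x×2811 + (z_c − 0.8296 − 1.357 − x)×3384
The z_c×3384 term appears on both sides and cancels. Collect the known terms of each column as K = Σ(ρt)_known − 3384 × (depth of known layers): K_1 = 106193.66 − 3384×36.86 = −18540.58; K_2 = 1235.8199 − 3384×(0.8296 + 1.357) = −6163.6345.
Balance: K_1 = K_2 − x×(3384 − 2811), so x = (K_2 − K_1)/(3384 − 2811) = 12376.9/573 = 21.6 km.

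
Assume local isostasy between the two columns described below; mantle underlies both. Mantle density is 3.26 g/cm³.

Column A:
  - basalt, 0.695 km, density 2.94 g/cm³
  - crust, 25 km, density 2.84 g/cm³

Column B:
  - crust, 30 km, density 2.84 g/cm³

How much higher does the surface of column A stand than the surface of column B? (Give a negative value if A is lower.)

For any compensation level in the mantle, the mantle terms cancel and isostasy reduces to e = (Σt_A − Σt_B) − (Σ(ρt)_A − Σ(ρt)_B) / ρ_m.
Σt_A = 25.695 km; Σt_B = 30 km; Σ(ρt)_A = 73.0433; Σ(ρt)_B = 85.2 (in km·g/cm³).
e = (25.695 − 30) − (73.0433 − 85.2) / 3.26 = −0.576 km.

−0.576 km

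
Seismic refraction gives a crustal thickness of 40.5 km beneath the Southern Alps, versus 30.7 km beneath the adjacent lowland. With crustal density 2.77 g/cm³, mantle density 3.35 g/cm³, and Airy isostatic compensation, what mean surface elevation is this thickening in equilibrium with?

Excess crust Δ = 40.5 km − 30.7 km = 9.8 km, split between elevation h and root r with h + r = Δ.
Airy balance ρ_c h = (ρ_m − ρ_c) r gives r = h ρ_c/(ρ_m − ρ_c), so h (1 + ρ_c/(ρ_m − ρ_c)) = Δ, i.e. h = Δ (ρ_m − ρ_c)/ρ_m.
h = 9.8 km × 0.58/3.35 = 1.7 km.

1.7 km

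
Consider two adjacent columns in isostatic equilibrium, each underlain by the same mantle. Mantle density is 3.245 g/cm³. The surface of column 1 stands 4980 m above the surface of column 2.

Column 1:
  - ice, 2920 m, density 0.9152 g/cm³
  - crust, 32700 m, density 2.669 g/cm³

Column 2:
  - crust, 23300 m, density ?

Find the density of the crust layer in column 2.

Take the compensation level at the base of the deeper column (depth z_c below the surface of column 1) and equate Σ ρ_i t_i down to z_c; mantle fills any gap and the z_c terms cancel.
Column 1: 2920×0.9152 + 32700×2.669 + (z_c − 35620)×3.245
Column 2: 4980×0 + 23300×ρ + (z_c − 4980 − 23300)×3.245
The z_c×3.245 term appears on both sides and cancels. Collect the known terms of each column as K = Σ(ρt)_known − 3.245 × (depth of known layers): K_1 = 89948.684 − 3.245×35620 = −25638.216; K_2 = 0 − 3.245×(4980 + 23300) = −91768.6.
Balance: K_1 = K_2 + 23300×ρ, so ρ = (K_1 − K_2)/23300 = 66130.4/23300 = 2.84 g/cm³.

2.84 g/cm³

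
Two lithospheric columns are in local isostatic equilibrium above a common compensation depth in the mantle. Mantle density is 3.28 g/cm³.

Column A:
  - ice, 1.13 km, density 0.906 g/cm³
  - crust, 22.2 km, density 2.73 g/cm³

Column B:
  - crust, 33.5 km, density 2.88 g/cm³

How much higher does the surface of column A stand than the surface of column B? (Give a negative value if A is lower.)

For any compensation level in the mantle, the mantle terms cancel and isostasy reduces to e = (Σt_A − Σt_B) − (Σ(ρt)_A − Σ(ρt)_B) / ρ_m.
Σt_A = 23.33 km; Σt_B = 33.5 km; Σ(ρt)_A = 61.62978; Σ(ρt)_B = 96.48 (in km·g/cm³).
e = (23.33 − 33.5) − (61.62978 − 96.48) / 3.28 = 0.455 km.

0.455 km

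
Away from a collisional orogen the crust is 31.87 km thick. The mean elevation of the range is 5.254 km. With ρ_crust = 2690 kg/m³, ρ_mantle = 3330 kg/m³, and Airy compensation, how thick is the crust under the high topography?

Root depth r = h ρ_c / (ρ_m − ρ_c) = 5.254 km × 2690 / 640 = 22.08 km.
Total thickness = T + h + r = 31.87 km + 5.254 km + 22.08 km = 59.2 km.

59.2 km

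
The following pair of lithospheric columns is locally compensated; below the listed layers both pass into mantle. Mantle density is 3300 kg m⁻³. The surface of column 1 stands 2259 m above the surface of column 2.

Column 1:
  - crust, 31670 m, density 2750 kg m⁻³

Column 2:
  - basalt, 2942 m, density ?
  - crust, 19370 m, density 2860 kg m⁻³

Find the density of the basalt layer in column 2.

Take the compensation level at the base of the deeper column (depth z_c below the surface of column 1) and equate Σ ρ_i t_i down to z_c; mantle fills any gap and the z_c terms cancel.
Column 1: 31670×2750 + (z_c − 31670)×3300
Column 2: 2259×0 + 2942×ρ + 19370×2860 + (z_c − 2259 − 22312)×3300
The z_c×3300 term appears on both sides and cancels. Collect the known terms of each column as K = Σ(ρt)_known − 3300 × (depth of known layers): K_1 = 87092500 − 3300×31670 = −17418500; K_2 = 55398200 − 3300×(2259 + 22312) = −25686100.
Balance: K_1 = K_2 + 2942×ρ, so ρ = (K_1 − K_2)/2942 = 8267600/2942 = 2810 kg m⁻³.

2810 kg m⁻³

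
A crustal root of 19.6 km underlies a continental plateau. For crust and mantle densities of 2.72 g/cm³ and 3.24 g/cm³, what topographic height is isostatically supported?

3.75 km

By Archimedes' principle applied to the lithosphere: ρ_c h = (ρ_m − ρ_c) r.
h = r (ρ_m − ρ_c) / ρ_c = 19.6 km × (3.24 − 2.72) / 2.72 = 3.75 km.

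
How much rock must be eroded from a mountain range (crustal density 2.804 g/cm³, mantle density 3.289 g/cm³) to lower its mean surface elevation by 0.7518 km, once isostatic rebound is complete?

5.1 km

Net drop Δ = e − u = e − e ρ_c/ρ_m = e (ρ_m − ρ_c)/ρ_m.
e = Δ ρ_m/(ρ_m − ρ_c) = 0.7518 km × 3.289/0.485 = 5.1 km.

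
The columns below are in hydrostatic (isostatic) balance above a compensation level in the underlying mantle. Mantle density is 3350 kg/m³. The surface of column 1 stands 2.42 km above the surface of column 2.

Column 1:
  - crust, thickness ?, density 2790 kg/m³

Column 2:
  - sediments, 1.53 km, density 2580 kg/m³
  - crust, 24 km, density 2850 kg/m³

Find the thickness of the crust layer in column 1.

Take the compensation level at the base of the deeper column (depth z_c below the surface of column 1) and equate Σ ρ_i t_i down to z_c; mantle fills any gap and the z_c terms cancel.
Column 1: x×2790 + (z_c − 0 − x)×3350
Column 2: 2.42×0 + 1.53×2580 + 24×2850 + (z_c − 2.42 − 25.53)×3350
The z_c×3350 term appears on both sides and cancels. Collect the known terms of each column as K = Σ(ρt)_known − 3350 × (depth of known layers): K_1 = 0 − 3350×0 = 0; K_2 = 72347.4 − 3350×(2.42 + 25.53) = −21285.1.
Balance: K_1 − x×(3350 − 2790) = K_2, so x = (K_1 − K_2)/(3350 − 2790) = 21285.1/560 = 38 km.

38 km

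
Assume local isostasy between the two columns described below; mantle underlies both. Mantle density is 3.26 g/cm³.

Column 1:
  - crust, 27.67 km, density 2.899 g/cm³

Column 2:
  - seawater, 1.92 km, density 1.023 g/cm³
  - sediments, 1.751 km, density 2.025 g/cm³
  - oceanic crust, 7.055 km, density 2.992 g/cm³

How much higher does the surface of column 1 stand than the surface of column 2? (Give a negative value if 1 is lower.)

For any compensation level in the mantle, the mantle terms cancel and isostasy reduces to e = (Σt_1 − Σt_2) − (Σ(ρt)_1 − Σ(ρt)_2) / ρ_m.
Σt_1 = 27.67 km; Σt_2 = 10.726 km; Σ(ρt)_1 = 80.21533; Σ(ρt)_2 = 26.618495 (in km·g/cm³).
e = (27.67 − 10.726) − (80.21533 − 26.618495) / 3.26 = 0.503 km.

0.503 km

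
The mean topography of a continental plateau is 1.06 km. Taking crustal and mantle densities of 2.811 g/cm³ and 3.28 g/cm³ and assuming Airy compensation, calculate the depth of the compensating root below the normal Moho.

6.35 km

Balancing pressure at the compensation depth: the weight of the topography is balanced by the buoyancy of the root, ρ_c h = (ρ_m − ρ_c) r.
r = h · ρ_c / (ρ_m − ρ_c) = 1.06 km × 2.811 / (3.28 − 2.811) = 6.35 km.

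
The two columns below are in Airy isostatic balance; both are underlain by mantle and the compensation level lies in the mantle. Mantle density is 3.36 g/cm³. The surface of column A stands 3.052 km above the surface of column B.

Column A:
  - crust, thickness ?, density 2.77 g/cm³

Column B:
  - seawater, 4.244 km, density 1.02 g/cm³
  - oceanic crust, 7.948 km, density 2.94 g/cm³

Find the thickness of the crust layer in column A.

Take the compensation level at the base of the deeper column (depth z_c below the surface of column A) and equate Σ ρ_i t_i down to z_c; mantle fills any gap and the z_c terms cancel.
Column A: x×2.77 + (z_c − 0 − x)×3.36
Column B: 3.052×0 + 4.244×1.02 + 7.948×2.94 + (z_c − 3.052 − 12.192)×3.36
The z_c×3.36 term appears on both sides and cancels. Collect the known terms of each column as K = Σ(ρt)_known − 3.36 × (depth of known layers): K_A = 0 − 3.36×0 = 0; K_B = 27.696 − 3.36×(3.052 + 12.192) = −23.52384.
Balance: K_A − x×(3.36 − 2.77) = K_B, so x = (K_A − K_B)/(3.36 − 2.77) = 23.5238/0.59 = 39.9 km.

39.9 km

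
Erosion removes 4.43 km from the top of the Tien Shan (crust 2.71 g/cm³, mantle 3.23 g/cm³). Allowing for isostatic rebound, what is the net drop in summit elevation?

0.713 km

Rebound u = e ρ_c/ρ_m = 4.43 km × 2.71/3.23 = 3.717 km.
Net surface drop = e − u = 4.43 km − 3.717 km = e (ρ_m − ρ_c)/ρ_m = 0.713 km.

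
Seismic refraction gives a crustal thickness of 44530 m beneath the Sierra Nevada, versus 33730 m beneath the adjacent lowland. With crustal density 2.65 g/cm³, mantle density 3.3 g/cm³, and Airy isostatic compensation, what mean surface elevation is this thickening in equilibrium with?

2130 m

Excess crust Δ = 44530 m − 33730 m = 10800 m, split between elevation h and root r with h + r = Δ.
Airy balance ρ_c h = (ρ_m − ρ_c) r gives r = h ρ_c/(ρ_m − ρ_c), so h (1 + ρ_c/(ρ_m − ρ_c)) = Δ, i.e. h = Δ (ρ_m − ρ_c)/ρ_m.
h = 10800 m × 0.65/3.3 = 2130 m.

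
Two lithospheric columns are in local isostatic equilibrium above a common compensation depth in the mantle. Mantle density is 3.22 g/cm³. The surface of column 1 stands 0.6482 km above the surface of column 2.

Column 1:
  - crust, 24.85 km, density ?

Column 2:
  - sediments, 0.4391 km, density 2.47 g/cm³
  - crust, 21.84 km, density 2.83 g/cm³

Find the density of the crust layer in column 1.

2.78 g/cm³

Take the compensation level at the base of the deeper column (depth z_c below the surface of column 1) and equate Σ ρ_i t_i down to z_c; mantle fills any gap and the z_c terms cancel.
Column 1: 24.85×ρ + (z_c − 24.85)×3.22
Column 2: 0.6482×0 + 0.4391×2.47 + 21.84×2.83 + (z_c − 0.6482 − 22.2791)×3.22
The z_c×3.22 term appears on both sides and cancels. Collect the known terms of each column as K = Σ(ρt)_known − 3.22 × (depth of known layers): K_1 = 0 − 3.22×24.85 = −80.017; K_2 = 62.891777 − 3.22×(0.6482 + 22.2791) = −10.934129.
Balance: K_1 + 24.85×ρ = K_2, so ρ = (K_2 − K_1)/24.85 = 69.0829/24.85 = 2.78 g/cm³.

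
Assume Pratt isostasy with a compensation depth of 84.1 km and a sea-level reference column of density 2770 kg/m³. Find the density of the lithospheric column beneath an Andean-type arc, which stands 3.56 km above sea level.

2660 kg/m³

Pratt balance: ρ_ref D = ρ (D + h).
ρ = ρ_ref D/(D + h) = 2770 × 84.1 km/(84.1 km + 3.56 km) = 2660 kg/m³.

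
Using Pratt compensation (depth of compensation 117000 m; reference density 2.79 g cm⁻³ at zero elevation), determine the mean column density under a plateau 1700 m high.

2.75 g cm⁻³

Pratt balance: ρ_ref D = ρ (D + h).
ρ = ρ_ref D/(D + h) = 2.79 × 117000 m/(117000 m + 1700 m) = 2.75 g cm⁻³.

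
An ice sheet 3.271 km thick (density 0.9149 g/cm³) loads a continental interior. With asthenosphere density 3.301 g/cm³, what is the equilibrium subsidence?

In Airy isostatic equilibrium: the ice load ρ_ice t is balanced by mantle displaced below, ρ_m s.
s = t ρ_ice / ρ_m = 3.271 km × 0.9149/3.301 = 0.907 km.

0.907 km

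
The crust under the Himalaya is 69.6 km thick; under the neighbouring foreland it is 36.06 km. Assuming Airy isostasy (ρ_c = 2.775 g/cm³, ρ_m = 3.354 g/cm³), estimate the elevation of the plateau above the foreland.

Excess crust Δ = 69.6 km − 36.06 km = 33.54 km, split between elevation h and root r with h + r = Δ.
Airy balance ρ_c h = (ρ_m − ρ_c) r gives r = h ρ_c/(ρ_m − ρ_c), so h (1 + ρ_c/(ρ_m − ρ_c)) = Δ, i.e. h = Δ (ρ_m − ρ_c)/ρ_m.
h = 33.54 km × 0.579/3.354 = 5.79 km.

5.79 km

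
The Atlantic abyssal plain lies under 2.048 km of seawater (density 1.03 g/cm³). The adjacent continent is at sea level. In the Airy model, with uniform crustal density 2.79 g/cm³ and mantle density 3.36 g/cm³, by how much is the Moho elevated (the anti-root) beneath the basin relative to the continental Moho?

Equating mass per unit area of the two columns: replacing crust with seawater at the top is compensated by replacing crust with mantle at the base: d (ρ_c − ρ_w) = a (ρ_m − ρ_c).
a = d (ρ_c − ρ_w)/(ρ_m − ρ_c) = 2.048 km × 1.76/0.57 = 6.32 km.

6.32 km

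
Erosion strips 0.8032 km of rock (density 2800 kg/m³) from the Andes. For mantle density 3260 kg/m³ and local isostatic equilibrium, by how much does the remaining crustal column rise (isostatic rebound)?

0.69 km

Unloading: uplift u = e ρ_c/ρ_m = 0.8032 km × 2800/3260 = 0.69 km.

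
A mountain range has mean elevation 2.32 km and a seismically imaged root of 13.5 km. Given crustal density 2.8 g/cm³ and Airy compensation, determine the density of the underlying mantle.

3.28 g/cm³

Airy balance: ρ_c h = (ρ_m − ρ_c) r → ρ_m = ρ_c (1 + h/r).
ρ_m = 2.8 × (1 + 2.32 km/13.5 km) = 3.28 g/cm³.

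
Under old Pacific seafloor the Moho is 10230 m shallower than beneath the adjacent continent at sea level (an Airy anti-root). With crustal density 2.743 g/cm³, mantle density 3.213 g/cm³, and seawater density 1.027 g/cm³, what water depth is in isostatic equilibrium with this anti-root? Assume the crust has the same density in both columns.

2800 m

Replacing a thickness d of crust by seawater at the top must be balanced by replacing crust with mantle at the base: d (ρ_c − ρ_w) = a (ρ_m − ρ_c).
d = a (ρ_m − ρ_c)/(ρ_c − ρ_w) = 10230 m × 0.47/1.716 = 2800 m.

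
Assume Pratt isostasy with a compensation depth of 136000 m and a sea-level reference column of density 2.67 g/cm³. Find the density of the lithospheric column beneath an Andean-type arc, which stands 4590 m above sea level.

Pratt balance: ρ_ref D = ρ (D + h).
ρ = ρ_ref D/(D + h) = 2.67 × 136000 m/(136000 m + 4590 m) = 2.58 g/cm³.

2.58 g/cm³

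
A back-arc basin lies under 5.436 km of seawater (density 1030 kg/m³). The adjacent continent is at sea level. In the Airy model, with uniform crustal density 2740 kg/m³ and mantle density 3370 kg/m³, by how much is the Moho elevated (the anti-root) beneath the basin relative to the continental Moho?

14.8 km

Isostatic balance requires: replacing crust with seawater at the top is compensated by replacing crust with mantle at the base: d (ρ_c − ρ_w) = a (ρ_m − ρ_c).
a = d (ρ_c − ρ_w)/(ρ_m − ρ_c) = 5.436 km × 1710/630 = 14.8 km.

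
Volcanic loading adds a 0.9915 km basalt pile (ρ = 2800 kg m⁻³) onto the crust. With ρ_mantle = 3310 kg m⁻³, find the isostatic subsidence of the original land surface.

Subaerial loading: s = t ρ_load / ρ_m.
s = 0.9915 km × 2800/3310 = 0.839 km.

0.839 km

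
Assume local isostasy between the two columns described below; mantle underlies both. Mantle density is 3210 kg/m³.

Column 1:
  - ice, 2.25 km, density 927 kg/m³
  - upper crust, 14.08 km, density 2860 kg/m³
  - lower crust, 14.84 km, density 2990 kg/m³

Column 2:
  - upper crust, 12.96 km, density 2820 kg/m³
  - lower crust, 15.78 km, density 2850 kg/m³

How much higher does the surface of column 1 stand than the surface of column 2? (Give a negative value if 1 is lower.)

For any compensation level in the mantle, the mantle terms cancel and isostasy reduces to e = (Σt_1 − Σt_2) − (Σ(ρt)_1 − Σ(ρt)_2) / ρ_m.
Σt_1 = 31.17 km; Σt_2 = 28.74 km; Σ(ρt)_1 = 86726.15; Σ(ρt)_2 = 81520.2 (in km·kg/m³).
e = (31.17 − 28.74) − (86726.15 − 81520.2) / 3210 = 0.808 km.

0.808 km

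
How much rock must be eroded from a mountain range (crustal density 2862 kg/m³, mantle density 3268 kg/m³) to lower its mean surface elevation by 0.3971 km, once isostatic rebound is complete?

3.2 km

Net drop Δ = e − u = e − e ρ_c/ρ_m = e (ρ_m − ρ_c)/ρ_m.
e = Δ ρ_m/(ρ_m − ρ_c) = 0.3971 km × 3268/406 = 3.2 km.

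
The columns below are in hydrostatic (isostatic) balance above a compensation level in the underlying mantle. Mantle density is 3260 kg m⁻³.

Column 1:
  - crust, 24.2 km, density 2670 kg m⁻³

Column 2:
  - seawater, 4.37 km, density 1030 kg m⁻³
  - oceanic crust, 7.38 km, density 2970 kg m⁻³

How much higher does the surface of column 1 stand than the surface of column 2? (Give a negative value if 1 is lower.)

For any compensation level in the mantle, the mantle terms cancel and isostasy reduces to e = (Σt_1 − Σt_2) − (Σ(ρt)_1 − Σ(ρt)_2) / ρ_m.
Σt_1 = 24.2 km; Σt_2 = 11.75 km; Σ(ρt)_1 = 64614; Σ(ρt)_2 = 26419.7 (in km·kg m⁻³).
e = (24.2 − 11.75) − (64614 − 26419.7) / 3260 = 0.734 km.

0.734 km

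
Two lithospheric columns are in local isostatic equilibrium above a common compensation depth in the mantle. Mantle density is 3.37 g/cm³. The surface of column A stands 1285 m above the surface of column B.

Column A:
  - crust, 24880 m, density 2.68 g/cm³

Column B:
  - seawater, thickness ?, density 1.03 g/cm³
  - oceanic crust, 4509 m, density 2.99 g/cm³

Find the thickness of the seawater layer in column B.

Take the compensation level at the base of the deeper column (depth z_c below the surface of column A) and equate Σ ρ_i t_i down to z_c; mantle fills any gap and the z_c terms cancel.
Column A: 24880×2.68 + (z_c − 24880)×3.37
Column B: 1285×0 + x×1.03 + 4509×2.99 + (z_c − 1285 − 4509 − x)×3.37
The z_c×3.37 term appears on both sides and cancels. Collect the known terms of each column as K = Σ(ρt)_known − 3.37 × (depth of known layers): K_A = 66678.4 − 3.37×24880 = −17167.2; K_B = 13481.91 − 3.37×(1285 + 4509) = −6043.87.
Balance: K_A = K_B − x×(3.37 − 1.03), so x = (K_B − K_A)/(3.37 − 1.03) = 11123.3/2.34 = 4750 m.

4750 m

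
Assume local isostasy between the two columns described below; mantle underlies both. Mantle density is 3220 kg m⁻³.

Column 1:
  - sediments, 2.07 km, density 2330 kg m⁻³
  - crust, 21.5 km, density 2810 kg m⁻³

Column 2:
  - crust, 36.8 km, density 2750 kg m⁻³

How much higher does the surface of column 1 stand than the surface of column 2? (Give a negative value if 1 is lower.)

For any compensation level in the mantle, the mantle terms cancel and isostasy reduces to e = (Σt_1 − Σt_2) − (Σ(ρt)_1 − Σ(ρt)_2) / ρ_m.
Σt_1 = 23.57 km; Σt_2 = 36.8 km; Σ(ρt)_1 = 65238.1; Σ(ρt)_2 = 101200 (in km·kg m⁻³).
e = (23.57 − 36.8) − (65238.1 − 101200) / 3220 = −2.06 km.

−2.06 km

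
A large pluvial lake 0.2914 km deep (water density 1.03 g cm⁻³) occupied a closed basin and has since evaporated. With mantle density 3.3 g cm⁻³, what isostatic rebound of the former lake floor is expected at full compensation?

0.091 km

u = d ρ_w/ρ_m = 0.2914 km × 1.03/3.3 = 0.091 km.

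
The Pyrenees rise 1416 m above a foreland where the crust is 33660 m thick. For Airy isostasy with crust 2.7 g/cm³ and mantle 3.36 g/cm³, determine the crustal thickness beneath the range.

40900 m

Root depth r = h ρ_c / (ρ_m − ρ_c) = 1416 m × 2.7 / 0.66 = 5793 m.
Total thickness = T + h + r = 33660 m + 1416 m + 5793 m = 40900 m.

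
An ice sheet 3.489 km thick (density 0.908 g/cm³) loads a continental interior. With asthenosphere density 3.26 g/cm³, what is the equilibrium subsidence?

Isostatic balance requires: the ice load ρ_ice t is balanced by mantle displaced below, ρ_m s.
s = t ρ_ice / ρ_m = 3.489 km × 0.908/3.26 = 0.972 km.

0.972 km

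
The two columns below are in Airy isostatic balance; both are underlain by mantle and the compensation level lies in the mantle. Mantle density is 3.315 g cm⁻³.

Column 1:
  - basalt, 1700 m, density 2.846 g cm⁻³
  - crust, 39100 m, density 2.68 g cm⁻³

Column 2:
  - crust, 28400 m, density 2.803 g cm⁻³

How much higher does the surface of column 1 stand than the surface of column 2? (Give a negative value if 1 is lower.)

3340 m

For any compensation level in the mantle, the mantle terms cancel and isostasy reduces to e = (Σt_1 − Σt_2) − (Σ(ρt)_1 − Σ(ρt)_2) / ρ_m.
Σt_1 = 40800 m; Σt_2 = 28400 m; Σ(ρt)_1 = 109626.2; Σ(ρt)_2 = 79605.2 (in m·g cm⁻³).
e = (40800 − 28400) − (109626.2 − 79605.2) / 3.315 = 3340 m.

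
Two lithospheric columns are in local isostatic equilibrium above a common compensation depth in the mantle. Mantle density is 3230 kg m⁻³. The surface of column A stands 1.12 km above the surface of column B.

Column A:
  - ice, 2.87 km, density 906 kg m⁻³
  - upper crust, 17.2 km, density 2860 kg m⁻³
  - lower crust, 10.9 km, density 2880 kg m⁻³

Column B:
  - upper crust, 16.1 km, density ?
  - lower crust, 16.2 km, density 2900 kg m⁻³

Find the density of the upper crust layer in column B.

2740 kg m⁻³

Take the compensation level at the base of the deeper column (depth z_c below the surface of column A) and equate Σ ρ_i t_i down to z_c; mantle fills any gap and the z_c terms cancel.
Column A: 2.87×906 + 17.2×2860 + 10.9×2880 + (z_c − 30.97)×3230
Column B: 1.12×0 + 16.1×ρ + 16.2×2900 + (z_c − 1.12 − 32.3)×3230
The z_c×3230 term appears on both sides and cancels. Collect the known terms of each column as K = Σ(ρt)_known − 3230 × (depth of known layers): K_A = 83184.22 − 3230×30.97 = −16848.88; K_B = 46980 − 3230×(1.12 + 32.3) = −60966.6.
Balance: K_A = K_B + 16.1×ρ, so ρ = (K_A − K_B)/16.1 = 44117.7/16.1 = 2740 kg m⁻³.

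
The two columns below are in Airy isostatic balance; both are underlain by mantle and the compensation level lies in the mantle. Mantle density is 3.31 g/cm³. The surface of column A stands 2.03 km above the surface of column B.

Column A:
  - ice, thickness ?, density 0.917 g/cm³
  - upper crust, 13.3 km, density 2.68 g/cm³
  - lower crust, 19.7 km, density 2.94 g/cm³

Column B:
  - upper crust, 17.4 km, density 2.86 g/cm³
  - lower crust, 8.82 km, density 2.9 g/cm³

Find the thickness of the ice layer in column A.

Take the compensation level at the base of the deeper column (depth z_c below the surface of column A) and equate Σ ρ_i t_i down to z_c; mantle fills any gap and the z_c terms cancel.
Column A: x×0.917 + 13.3×2.68 + 19.7×2.94 + (z_c − 33 − x)×3.31
Column B: 2.03×0 + 17.4×2.86 + 8.82×2.9 + (z_c − 2.03 − 26.22)×3.31
The z_c×3.31 term appears on both sides and cancels. Collect the known terms of each column as K = Σ(ρt)_known − 3.31 × (depth of known layers): K_A = 93.562 − 3.31×33 = −15.668; K_B = 75.342 − 3.31×(2.03 + 26.22) = −18.1655.
Balance: K_A − x×(3.31 − 0.917) = K_B, so x = (K_A − K_B)/(3.31 − 0.917) = 2.4975/2.393 = 1.04 km.

1.04 km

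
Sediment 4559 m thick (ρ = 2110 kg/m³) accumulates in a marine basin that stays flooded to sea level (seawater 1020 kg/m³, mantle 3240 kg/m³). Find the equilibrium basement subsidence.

2240 m

Submarine loading: the sediment displaces seawater, and the subsidence is in turn flooded, so s (ρ_m − ρ_w) = t (ρ_sed − ρ_w).
s = 4559 m × (2110 − 1020) / (3240 − 1020) = 2240 m.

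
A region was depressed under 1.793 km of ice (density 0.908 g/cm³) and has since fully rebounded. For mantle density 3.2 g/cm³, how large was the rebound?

0.509 km

Removing the load lets mantle flow back in; uplift u satisfies ρ_ice t = ρ_m u.
u = t ρ_ice/ρ_m = 1.793 km × 0.908/3.2 = 0.509 km.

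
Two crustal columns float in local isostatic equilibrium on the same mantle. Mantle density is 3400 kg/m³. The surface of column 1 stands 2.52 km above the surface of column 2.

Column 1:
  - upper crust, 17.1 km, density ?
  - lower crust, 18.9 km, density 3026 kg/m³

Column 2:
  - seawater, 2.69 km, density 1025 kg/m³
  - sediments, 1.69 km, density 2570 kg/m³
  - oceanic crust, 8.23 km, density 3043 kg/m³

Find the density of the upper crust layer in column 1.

Take the compensation level at the base of the deeper column (depth z_c below the surface of column 1) and equate Σ ρ_i t_i down to z_c; mantle fills any gap and the z_c terms cancel.
Column 1: 17.1×ρ + 18.9×3026 + (z_c − 36)×3400
Column 2: 2.52×0 + 2.69×1025 + 1.69×2570 + 8.23×3043 + (z_c − 2.52 − 12.61)×3400
The z_c×3400 term appears on both sides and cancels. Collect the known terms of each column as K = Σ(ρt)_known − 3400 × (depth of known layers): K_1 = 57191.4 − 3400×36 = −65208.6; K_2 = 32144.44 − 3400×(2.52 + 12.61) = −19297.56.
Balance: K_1 + 17.1×ρ = K_2, so ρ = (K_2 − K_1)/17.1 = 45911/17.1 = 2680 kg/m³.

2680 kg/m³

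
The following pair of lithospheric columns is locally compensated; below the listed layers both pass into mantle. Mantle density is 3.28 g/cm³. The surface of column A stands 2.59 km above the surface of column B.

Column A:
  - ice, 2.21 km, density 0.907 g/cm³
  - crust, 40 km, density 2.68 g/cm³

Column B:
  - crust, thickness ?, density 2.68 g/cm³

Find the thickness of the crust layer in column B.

Take the compensation level at the base of the deeper column (depth z_c below the surface of column A) and equate Σ ρ_i t_i down to z_c; mantle fills any gap and the z_c terms cancel.
Column A: 2.21×0.907 + 40×2.68 + (z_c − 42.21)×3.28
Column B: 2.59×0 + x×2.68 + (z_c − 2.59 − 0 − x)×3.28
The z_c×3.28 term appears on both sides and cancels. Collect the known terms of each column as K = Σ(ρt)_known − 3.28 × (depth of known layers): K_A = 109.20447 − 3.28×42.21 = −29.24433; K_B = 0 − 3.28×(2.59 + 0) = −8.4952.
Balance: K_A = K_B − x×(3.28 − 2.68), so x = (K_B − K_A)/(3.28 − 2.68) = 20.7491/0.6 = 34.6 km.

34.6 km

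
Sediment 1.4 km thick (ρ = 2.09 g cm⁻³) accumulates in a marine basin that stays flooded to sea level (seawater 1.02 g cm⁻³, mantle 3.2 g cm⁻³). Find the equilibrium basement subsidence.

0.687 km

Submarine loading: the sediment displaces seawater, and the subsidence is in turn flooded, so s (ρ_m − ρ_w) = t (ρ_sed − ρ_w).
s = 1.4 km × (2.09 − 1.02) / (3.2 − 1.02) = 0.687 km.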